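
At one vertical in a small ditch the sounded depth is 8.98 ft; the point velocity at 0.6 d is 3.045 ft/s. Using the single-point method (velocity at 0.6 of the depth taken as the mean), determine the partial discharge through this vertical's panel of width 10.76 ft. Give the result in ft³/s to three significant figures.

294 ft³/s

v̄ = v₀.₆ = 3.045 ft/s
q = v̄ × d × w = 3.045 × 8.98 × 10.76 = 294.2 ft³/s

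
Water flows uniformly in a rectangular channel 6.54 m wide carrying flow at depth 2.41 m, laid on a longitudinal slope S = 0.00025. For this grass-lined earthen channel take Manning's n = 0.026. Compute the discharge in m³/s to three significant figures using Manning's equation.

11.9 m³/s

A = b·y = 6.54 × 2.41 = 15.76 m²
P = b + 2y = 6.54 + 2×2.41 = 11.36 m
R = A/P = 15.76/11.36 = 1.387 m
Q = (1/n)·A·R^(2/3)·S^(1/2) = (1/0.026) × 15.76 × 1.387^(2/3) × 0.00025^(1/2) = 11.92 m³/s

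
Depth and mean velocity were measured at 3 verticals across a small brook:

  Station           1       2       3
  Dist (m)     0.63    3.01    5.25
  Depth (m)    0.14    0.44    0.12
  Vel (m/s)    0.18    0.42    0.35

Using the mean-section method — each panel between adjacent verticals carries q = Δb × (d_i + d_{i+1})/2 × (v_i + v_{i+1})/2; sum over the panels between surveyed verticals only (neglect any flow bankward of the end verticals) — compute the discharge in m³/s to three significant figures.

0.449 m³/s

Panel 1-2: Δb = 2.38 m, d̄ = (0.14+0.44)/2 = 0.29, v̄ = (0.18+0.42)/2 = 0.3 → q = 2.38×0.29×0.3 = 0.2071 m³/s
Panel 2-3: Δb = 2.24 m, d̄ = (0.44+0.12)/2 = 0.28, v̄ = (0.42+0.35)/2 = 0.385 → q = 2.24×0.28×0.385 = 0.2415 m³/s
Q = Σ q = 0.4485 m³/s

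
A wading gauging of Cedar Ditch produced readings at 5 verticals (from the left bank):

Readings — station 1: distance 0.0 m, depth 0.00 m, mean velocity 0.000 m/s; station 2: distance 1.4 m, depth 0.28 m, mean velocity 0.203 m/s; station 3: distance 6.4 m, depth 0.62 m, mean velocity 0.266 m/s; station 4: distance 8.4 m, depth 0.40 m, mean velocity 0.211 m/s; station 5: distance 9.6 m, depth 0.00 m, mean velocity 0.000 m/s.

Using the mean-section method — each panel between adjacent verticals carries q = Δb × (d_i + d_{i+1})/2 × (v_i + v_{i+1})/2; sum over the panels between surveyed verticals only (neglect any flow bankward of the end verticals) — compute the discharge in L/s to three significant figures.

816 L/s

Panel 1-2: Δb = 1.4 m, d̄ = (0.00+0.28)/2 = 0.14, v̄ = (0.000+0.203)/2 = 0.1015 → q = 1.4×0.14×0.1015 = 0.01989 m³/s
Panel 2-3: Δb = 5 m, d̄ = (0.28+0.62)/2 = 0.45, v̄ = (0.203+0.266)/2 = 0.2345 → q = 5×0.45×0.2345 = 0.5276 m³/s
Panel 3-4: Δb = 2 m, d̄ = (0.62+0.40)/2 = 0.51, v̄ = (0.266+0.211)/2 = 0.2385 → q = 2×0.51×0.2385 = 0.2433 m³/s
Panel 4-5: Δb = 1.2 m, d̄ = (0.40+0.00)/2 = 0.2, v̄ = (0.211+0.000)/2 = 0.1055 → q = 1.2×0.2×0.1055 = 0.02532 m³/s
Q = Σ q = 0.8161 m³/s
= 0.8161 × 1000 = 816.1 L/s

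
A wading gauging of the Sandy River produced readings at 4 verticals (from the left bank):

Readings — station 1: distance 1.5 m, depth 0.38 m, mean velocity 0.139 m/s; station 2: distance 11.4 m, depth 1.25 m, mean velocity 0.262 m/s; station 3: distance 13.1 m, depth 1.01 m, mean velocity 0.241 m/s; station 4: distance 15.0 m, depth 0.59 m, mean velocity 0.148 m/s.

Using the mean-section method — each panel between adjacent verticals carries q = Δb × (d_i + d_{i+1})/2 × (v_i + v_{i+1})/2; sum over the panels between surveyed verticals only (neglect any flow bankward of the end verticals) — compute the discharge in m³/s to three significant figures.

Panel 1-2: Δb = 9.9 m, d̄ = (0.38+1.25)/2 = 0.815, v̄ = (0.139+0.262)/2 = 0.2005 → q = 9.9×0.815×0.2005 = 1.618 m³/s
Panel 2-3: Δb = 1.7 m, d̄ = (1.25+1.01)/2 = 1.13, v̄ = (0.262+0.241)/2 = 0.2515 → q = 1.7×1.13×0.2515 = 0.4831 m³/s
Panel 3-4: Δb = 1.9 m, d̄ = (1.01+0.59)/2 = 0.8, v̄ = (0.241+0.148)/2 = 0.1945 → q = 1.9×0.8×0.1945 = 0.2956 m³/s
Q = Σ q = 2.397 m³/s

2.40 m³/s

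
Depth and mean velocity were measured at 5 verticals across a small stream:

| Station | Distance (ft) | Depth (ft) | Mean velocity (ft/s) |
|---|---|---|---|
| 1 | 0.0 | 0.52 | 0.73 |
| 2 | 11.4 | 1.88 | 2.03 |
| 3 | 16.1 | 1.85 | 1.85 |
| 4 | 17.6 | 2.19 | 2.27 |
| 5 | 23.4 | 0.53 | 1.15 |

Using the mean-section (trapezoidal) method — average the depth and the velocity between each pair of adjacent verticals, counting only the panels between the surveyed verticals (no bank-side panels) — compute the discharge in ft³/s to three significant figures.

Panel 1-2: Δb = 11.4 ft, d̄ = (0.52+1.88)/2 = 1.2, v̄ = (0.73+2.03)/2 = 1.38 → q = 11.4×1.2×1.38 = 18.88 ft³/s
Panel 2-3: Δb = 4.7 ft, d̄ = (1.88+1.85)/2 = 1.865, v̄ = (2.03+1.85)/2 = 1.94 → q = 4.7×1.865×1.94 = 17.01 ft³/s
Panel 3-4: Δb = 1.5 ft, d̄ = (1.85+2.19)/2 = 2.02, v̄ = (1.85+2.27)/2 = 2.06 → q = 1.5×2.02×2.06 = 6.242 ft³/s
Panel 4-5: Δb = 5.8 ft, d̄ = (2.19+0.53)/2 = 1.36, v̄ = (2.27+1.15)/2 = 1.71 → q = 5.8×1.36×1.71 = 13.49 ft³/s
Q = Σ q = 55.61 ft³/s

55.6 ft³/s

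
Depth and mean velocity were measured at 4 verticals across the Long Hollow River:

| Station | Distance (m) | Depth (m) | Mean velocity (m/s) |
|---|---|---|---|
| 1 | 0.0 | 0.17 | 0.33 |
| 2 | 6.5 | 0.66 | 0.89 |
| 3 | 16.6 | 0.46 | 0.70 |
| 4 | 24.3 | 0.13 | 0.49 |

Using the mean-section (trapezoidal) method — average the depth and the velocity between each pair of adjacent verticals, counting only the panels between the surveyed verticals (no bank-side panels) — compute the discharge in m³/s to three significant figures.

7.49 m³/s

Panel 1-2: Δb = 6.5 m, d̄ = (0.17+0.66)/2 = 0.415, v̄ = (0.33+0.89)/2 = 0.61 → q = 6.5×0.415×0.61 = 1.645 m³/s
Panel 2-3: Δb = 10.1 m, d̄ = (0.66+0.46)/2 = 0.56, v̄ = (0.89+0.70)/2 = 0.795 → q = 10.1×0.56×0.795 = 4.497 m³/s
Panel 3-4: Δb = 7.7 m, d̄ = (0.46+0.13)/2 = 0.295, v̄ = (0.70+0.49)/2 = 0.595 → q = 7.7×0.295×0.595 = 1.352 m³/s
Q = Σ q = 7.494 m³/s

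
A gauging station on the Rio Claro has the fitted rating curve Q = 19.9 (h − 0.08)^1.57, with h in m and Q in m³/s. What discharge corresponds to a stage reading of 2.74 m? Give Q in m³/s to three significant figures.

92.5 m³/s

Q = 19.9 × (2.74 − 0.08)^1.57 = 19.9 × 2.66^1.57 = 92.45 m³/s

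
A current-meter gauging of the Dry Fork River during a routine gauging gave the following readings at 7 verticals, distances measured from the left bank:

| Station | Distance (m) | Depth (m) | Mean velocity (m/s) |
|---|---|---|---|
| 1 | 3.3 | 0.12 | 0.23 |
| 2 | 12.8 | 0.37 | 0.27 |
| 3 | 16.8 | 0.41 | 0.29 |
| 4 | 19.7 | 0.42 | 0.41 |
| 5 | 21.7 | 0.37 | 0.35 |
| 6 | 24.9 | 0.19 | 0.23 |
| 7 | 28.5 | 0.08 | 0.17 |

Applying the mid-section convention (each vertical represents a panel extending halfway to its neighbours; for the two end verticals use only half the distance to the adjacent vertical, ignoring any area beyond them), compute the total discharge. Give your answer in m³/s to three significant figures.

2.15 m³/s

w_1 = (12.8 − 3.3)/2 = 4.75 m; q_1 = 0.23 × 0.12 × 4.75 = 0.1311 m³/s
w_2 = (16.8 − 3.3)/2 = 6.75 m; q_2 = 0.27 × 0.37 × 6.75 = 0.6743 m³/s
w_3 = (19.7 − 12.8)/2 = 3.45 m; q_3 = 0.29 × 0.41 × 3.45 = 0.4102 m³/s
w_4 = (21.7 − 16.8)/2 = 2.45 m; q_4 = 0.41 × 0.42 × 2.45 = 0.4219 m³/s
w_5 = (24.9 − 19.7)/2 = 2.6 m; q_5 = 0.35 × 0.37 × 2.6 = 0.3367 m³/s
w_6 = (28.5 − 21.7)/2 = 3.4 m; q_6 = 0.23 × 0.19 × 3.4 = 0.1486 m³/s
w_7 = (28.5 − 24.9)/2 = 1.8 m; q_7 = 0.17 × 0.08 × 1.8 = 0.02448 m³/s
Q = Σ qᵢ = 2.147 m³/s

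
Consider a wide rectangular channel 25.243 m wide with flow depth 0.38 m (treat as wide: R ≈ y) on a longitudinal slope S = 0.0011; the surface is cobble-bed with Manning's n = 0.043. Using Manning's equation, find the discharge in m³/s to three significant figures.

3.88 m³/s

A = b·y = 25.243 × 0.38 = 9.592 m²
Wide channel: R ≈ y = 0.38 m
Q = (1/n)·A·R^(2/3)·S^(1/2) = (1/0.043) × 9.592 × 0.3800^(2/3) × 0.0011^(1/2) = 3.882 m³/s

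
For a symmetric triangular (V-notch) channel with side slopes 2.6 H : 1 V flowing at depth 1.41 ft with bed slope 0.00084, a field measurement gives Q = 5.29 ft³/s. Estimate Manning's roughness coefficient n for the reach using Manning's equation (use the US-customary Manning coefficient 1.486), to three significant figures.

0.0318

A = z·y² = 2.6×1.41² = 5.169 ft²
P = 2y√(1+z²) = 2×1.41×√(1+2.6²) = 7.856 ft
R = A/P = 5.169/7.856 = 0.6580 ft
n = (1.486/Q)·A·R^(2/3)·S^(1/2) = (1.486/5.29) × 5.169 × 0.7565 × 0.02898 = 0.03184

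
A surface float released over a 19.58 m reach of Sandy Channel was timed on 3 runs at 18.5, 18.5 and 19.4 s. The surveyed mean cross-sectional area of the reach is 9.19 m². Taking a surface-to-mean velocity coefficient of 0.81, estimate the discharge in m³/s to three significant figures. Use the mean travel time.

t̄ = (18.5 + 18.5 + 19.4) / 3 = 18.8 s
v_surface = L / t̄ = 19.58 / 18.8 = 1.041 m/s
v_mean = 0.81 × 1.041 = 0.8436 m/s
Q = A × v_mean = 9.19 × 0.8436 = 7.753 m³/s

7.75 m³/s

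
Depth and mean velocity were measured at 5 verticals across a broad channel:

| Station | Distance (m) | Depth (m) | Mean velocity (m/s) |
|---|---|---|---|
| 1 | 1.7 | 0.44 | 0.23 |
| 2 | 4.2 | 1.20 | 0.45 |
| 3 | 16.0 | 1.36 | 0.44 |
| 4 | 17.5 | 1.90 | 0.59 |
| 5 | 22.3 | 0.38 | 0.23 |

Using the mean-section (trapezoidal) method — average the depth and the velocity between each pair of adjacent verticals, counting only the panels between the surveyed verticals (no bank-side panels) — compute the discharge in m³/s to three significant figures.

Panel 1-2: Δb = 2.5 m, d̄ = (0.44+1.20)/2 = 0.82, v̄ = (0.23+0.45)/2 = 0.34 → q = 2.5×0.82×0.34 = 0.6970 m³/s
Panel 2-3: Δb = 11.8 m, d̄ = (1.20+1.36)/2 = 1.28, v̄ = (0.45+0.44)/2 = 0.445 → q = 11.8×1.28×0.445 = 6.721 m³/s
Panel 3-4: Δb = 1.5 m, d̄ = (1.36+1.90)/2 = 1.63, v̄ = (0.44+0.59)/2 = 0.515 → q = 1.5×1.63×0.515 = 1.259 m³/s
Panel 4-5: Δb = 4.8 m, d̄ = (1.90+0.38)/2 = 1.14, v̄ = (0.59+0.23)/2 = 0.41 → q = 4.8×1.14×0.41 = 2.244 m³/s
Q = Σ q = 10.92 m³/s

10.9 m³/s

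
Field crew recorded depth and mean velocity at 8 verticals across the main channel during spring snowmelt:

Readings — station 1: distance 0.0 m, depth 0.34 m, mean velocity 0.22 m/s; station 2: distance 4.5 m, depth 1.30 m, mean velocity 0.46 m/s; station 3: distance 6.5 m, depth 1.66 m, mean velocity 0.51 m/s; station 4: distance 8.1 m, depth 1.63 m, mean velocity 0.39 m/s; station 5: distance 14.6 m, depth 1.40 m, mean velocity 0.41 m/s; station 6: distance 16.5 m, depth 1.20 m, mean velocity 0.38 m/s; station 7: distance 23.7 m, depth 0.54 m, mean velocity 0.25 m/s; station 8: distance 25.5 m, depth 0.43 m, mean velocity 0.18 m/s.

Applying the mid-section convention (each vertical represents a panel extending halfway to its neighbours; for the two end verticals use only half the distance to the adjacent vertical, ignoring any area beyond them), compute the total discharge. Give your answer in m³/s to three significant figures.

w_1 = (4.5 − 0.0)/2 = 2.25 m; q_1 = 0.22 × 0.34 × 2.25 = 0.1683 m³/s
w_2 = (6.5 − 0.0)/2 = 3.25 m; q_2 = 0.46 × 1.30 × 3.25 = 1.944 m³/s
w_3 = (8.1 − 4.5)/2 = 1.8 m; q_3 = 0.51 × 1.66 × 1.8 = 1.524 m³/s
w_4 = (14.6 − 6.5)/2 = 4.05 m; q_4 = 0.39 × 1.63 × 4.05 = 2.575 m³/s
w_5 = (16.5 − 8.1)/2 = 4.2 m; q_5 = 0.41 × 1.40 × 4.2 = 2.411 m³/s
w_6 = (23.7 − 14.6)/2 = 4.55 m; q_6 = 0.38 × 1.20 × 4.55 = 2.075 m³/s
w_7 = (25.5 − 16.5)/2 = 4.5 m; q_7 = 0.25 × 0.54 × 4.5 = 0.6075 m³/s
w_8 = (25.5 − 23.7)/2 = 0.9 m; q_8 = 0.18 × 0.43 × 0.9 = 0.06966 m³/s
Q = Σ qᵢ = 11.37 m³/s

11.4 m³/s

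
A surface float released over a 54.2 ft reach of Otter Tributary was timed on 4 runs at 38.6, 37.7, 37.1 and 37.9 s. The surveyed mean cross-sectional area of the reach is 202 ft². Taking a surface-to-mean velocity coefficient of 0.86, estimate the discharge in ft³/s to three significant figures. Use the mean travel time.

249 ft³/s

t̄ = (38.6 + 37.7 + 37.1 + 37.9) / 4 = 37.825 s
v_surface = L / t̄ = 54.2 / 37.825 = 1.433 ft/s
v_mean = 0.86 × 1.433 = 1.232 ft/s
Q = A × v_mean = 202 × 1.232 = 248.9 ft³/s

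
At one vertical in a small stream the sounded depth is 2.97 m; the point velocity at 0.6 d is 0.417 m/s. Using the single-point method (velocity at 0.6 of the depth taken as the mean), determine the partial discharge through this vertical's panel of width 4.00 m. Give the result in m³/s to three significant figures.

4.95 m³/s

v̄ = v₀.₆ = 0.417 m/s
q = v̄ × d × w = 0.4170 × 2.97 × 4.00 = 4.954 m³/s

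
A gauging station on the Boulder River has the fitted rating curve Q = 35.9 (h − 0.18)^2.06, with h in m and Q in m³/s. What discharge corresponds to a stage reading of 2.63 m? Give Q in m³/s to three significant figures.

227 m³/s

Q = 35.9 × (2.63 − 0.18)^2.06 = 35.9 × 2.45^2.06 = 227.4 m³/s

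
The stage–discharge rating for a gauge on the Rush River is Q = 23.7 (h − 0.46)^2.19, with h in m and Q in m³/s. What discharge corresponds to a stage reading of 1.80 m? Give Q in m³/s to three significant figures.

45.0 m³/s

Q = 23.7 × (1.80 − 0.46)^2.19 = 23.7 × 1.34^2.19 = 44.99 m³/s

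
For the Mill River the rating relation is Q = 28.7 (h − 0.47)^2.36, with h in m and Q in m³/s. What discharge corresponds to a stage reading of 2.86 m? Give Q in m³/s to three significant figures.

224 m³/s

Q = 28.7 × (2.86 − 0.47)^2.36 = 28.7 × 2.39^2.36 = 224.3 m³/s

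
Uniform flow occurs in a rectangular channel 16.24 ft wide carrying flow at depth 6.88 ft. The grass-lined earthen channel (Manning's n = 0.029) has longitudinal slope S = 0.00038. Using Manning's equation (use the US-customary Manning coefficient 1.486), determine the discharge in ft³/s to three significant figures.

A = b·y = 16.24 × 6.88 = 111.7 ft²
P = b + 2y = 16.24 + 2×6.88 = 30.00 ft
R = A/P = 111.7/30.00 = 3.724 ft
Q = (1.486/n)·A·R^(2/3)·S^(1/2) = (1.486/0.029) × 111.7 × 3.724^(2/3) × 0.00038^(1/2) = 268.2 ft³/s

268 ft³/s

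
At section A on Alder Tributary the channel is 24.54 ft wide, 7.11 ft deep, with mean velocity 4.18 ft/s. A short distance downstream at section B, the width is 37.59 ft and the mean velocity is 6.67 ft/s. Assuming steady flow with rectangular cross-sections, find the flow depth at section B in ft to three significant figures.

Q = A₁V₁ = (24.54×7.11) × 4.18 = 729.3 ft³/s
d₂ = Q/(b₂ V₂) = 729.3/(37.59×6.67) = 2.909 ft

2.91 ft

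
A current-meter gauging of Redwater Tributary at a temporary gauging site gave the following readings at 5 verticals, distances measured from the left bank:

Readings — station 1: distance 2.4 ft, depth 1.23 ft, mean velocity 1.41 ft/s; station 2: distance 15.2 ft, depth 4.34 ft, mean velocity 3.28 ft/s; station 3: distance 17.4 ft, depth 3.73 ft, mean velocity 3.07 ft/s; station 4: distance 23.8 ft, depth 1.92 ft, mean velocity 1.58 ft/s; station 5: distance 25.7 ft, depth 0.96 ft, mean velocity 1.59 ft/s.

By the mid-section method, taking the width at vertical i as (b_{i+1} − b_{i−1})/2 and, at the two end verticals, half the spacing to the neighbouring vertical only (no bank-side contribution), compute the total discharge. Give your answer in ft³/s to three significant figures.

181 ft³/s

w_1 = (15.2 − 2.4)/2 = 6.4 ft; q_1 = 1.41 × 1.23 × 6.4 = 11.10 ft³/s
w_2 = (17.4 − 2.4)/2 = 7.5 ft; q_2 = 3.28 × 4.34 × 7.5 = 106.8 ft³/s
w_3 = (23.8 − 15.2)/2 = 4.3 ft; q_3 = 3.07 × 3.73 × 4.3 = 49.24 ft³/s
w_4 = (25.7 − 17.4)/2 = 4.15 ft; q_4 = 1.58 × 1.92 × 4.15 = 12.59 ft³/s
w_5 = (25.7 − 23.8)/2 = 0.95 ft; q_5 = 1.59 × 0.96 × 0.95 = 1.450 ft³/s
Q = Σ qᵢ = 181.1 ft³/s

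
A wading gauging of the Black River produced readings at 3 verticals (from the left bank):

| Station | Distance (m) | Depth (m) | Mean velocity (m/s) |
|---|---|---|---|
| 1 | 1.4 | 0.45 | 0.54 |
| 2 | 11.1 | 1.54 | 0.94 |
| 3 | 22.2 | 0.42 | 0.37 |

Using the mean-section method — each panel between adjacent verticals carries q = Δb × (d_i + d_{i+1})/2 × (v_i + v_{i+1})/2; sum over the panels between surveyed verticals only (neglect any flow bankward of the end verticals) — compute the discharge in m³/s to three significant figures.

14.3 m³/s

Panel 1-2: Δb = 9.7 m, d̄ = (0.45+1.54)/2 = 0.995, v̄ = (0.54+0.94)/2 = 0.74 → q = 9.7×0.995×0.74 = 7.142 m³/s
Panel 2-3: Δb = 11.1 m, d̄ = (1.54+0.42)/2 = 0.98, v̄ = (0.94+0.37)/2 = 0.655 → q = 11.1×0.98×0.655 = 7.125 m³/s
Q = Σ q = 14.27 m³/s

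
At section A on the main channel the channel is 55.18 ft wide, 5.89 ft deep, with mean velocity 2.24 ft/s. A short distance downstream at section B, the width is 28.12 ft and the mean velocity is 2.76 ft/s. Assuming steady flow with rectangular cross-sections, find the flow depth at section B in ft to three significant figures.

Q = A₁V₁ = (55.18×5.89) × 2.24 = 728.0 ft³/s
d₂ = Q/(b₂ V₂) = 728.0/(28.12×2.76) = 9.380 ft

9.38 ft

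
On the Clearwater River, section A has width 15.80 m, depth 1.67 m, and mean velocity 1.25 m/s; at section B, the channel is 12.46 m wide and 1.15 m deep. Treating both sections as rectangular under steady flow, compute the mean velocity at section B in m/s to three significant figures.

2.30 m/s

Q = A₁V₁ = (15.80×1.67) × 1.25 = 32.98 m³/s
A₂ = 12.46 × 1.15 = 14.33 m²
V₂ = Q/A₂ = 32.98/14.33 = 2.302 m/s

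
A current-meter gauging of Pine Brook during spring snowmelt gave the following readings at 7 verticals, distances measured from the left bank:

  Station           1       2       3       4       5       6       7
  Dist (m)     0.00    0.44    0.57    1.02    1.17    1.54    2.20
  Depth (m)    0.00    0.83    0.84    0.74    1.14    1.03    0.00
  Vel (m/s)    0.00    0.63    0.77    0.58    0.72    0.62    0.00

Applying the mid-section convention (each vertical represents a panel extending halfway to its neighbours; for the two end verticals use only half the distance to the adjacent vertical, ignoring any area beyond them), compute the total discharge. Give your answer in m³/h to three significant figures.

w_2 = (0.57 − 0.00)/2 = 0.285 m; q_2 = 0.63 × 0.83 × 0.285 = 0.1490 m³/s
w_3 = (1.02 − 0.44)/2 = 0.29 m; q_3 = 0.77 × 0.84 × 0.29 = 0.1876 m³/s
w_4 = (1.17 − 0.57)/2 = 0.3 m; q_4 = 0.58 × 0.74 × 0.3 = 0.1288 m³/s
w_5 = (1.54 − 1.02)/2 = 0.26 m; q_5 = 0.72 × 1.14 × 0.26 = 0.2134 m³/s
w_6 = (2.20 − 1.17)/2 = 0.515 m; q_6 = 0.62 × 1.03 × 0.515 = 0.3289 m³/s
Stations 1, 7 contribute zero (depth or velocity is 0).
Q = Σ qᵢ = 1.008 m³/s
= 1.008 × 3600 = 3628 m³/h

3630 m³/h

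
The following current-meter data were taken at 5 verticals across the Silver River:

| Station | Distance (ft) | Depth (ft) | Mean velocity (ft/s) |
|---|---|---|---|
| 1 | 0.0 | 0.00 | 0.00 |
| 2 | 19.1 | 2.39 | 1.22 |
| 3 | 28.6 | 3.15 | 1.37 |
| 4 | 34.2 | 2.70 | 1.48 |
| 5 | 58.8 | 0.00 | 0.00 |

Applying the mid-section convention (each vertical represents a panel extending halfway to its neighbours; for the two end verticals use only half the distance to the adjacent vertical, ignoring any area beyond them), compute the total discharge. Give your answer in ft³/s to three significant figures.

135 ft³/s

w_2 = (28.6 − 0.0)/2 = 14.3 ft; q_2 = 1.22 × 2.39 × 14.3 = 41.70 ft³/s
w_3 = (34.2 − 19.1)/2 = 7.55 ft; q_3 = 1.37 × 3.15 × 7.55 = 32.58 ft³/s
w_4 = (58.8 − 28.6)/2 = 15.1 ft; q_4 = 1.48 × 2.70 × 15.1 = 60.34 ft³/s
Stations 1, 5 contribute zero (depth or velocity is 0).
Q = Σ qᵢ = 134.6 ft³/s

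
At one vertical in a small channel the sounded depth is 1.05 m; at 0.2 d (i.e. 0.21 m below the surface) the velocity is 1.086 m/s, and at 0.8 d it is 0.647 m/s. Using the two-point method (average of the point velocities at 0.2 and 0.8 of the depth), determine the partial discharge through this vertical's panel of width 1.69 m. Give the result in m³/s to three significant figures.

v̄ = (1.086 + 0.647) / 2 = 0.8665 m/s
q = v̄ × d × w = 0.8665 × 1.05 × 1.69 = 1.538 m³/s

1.54 m³/s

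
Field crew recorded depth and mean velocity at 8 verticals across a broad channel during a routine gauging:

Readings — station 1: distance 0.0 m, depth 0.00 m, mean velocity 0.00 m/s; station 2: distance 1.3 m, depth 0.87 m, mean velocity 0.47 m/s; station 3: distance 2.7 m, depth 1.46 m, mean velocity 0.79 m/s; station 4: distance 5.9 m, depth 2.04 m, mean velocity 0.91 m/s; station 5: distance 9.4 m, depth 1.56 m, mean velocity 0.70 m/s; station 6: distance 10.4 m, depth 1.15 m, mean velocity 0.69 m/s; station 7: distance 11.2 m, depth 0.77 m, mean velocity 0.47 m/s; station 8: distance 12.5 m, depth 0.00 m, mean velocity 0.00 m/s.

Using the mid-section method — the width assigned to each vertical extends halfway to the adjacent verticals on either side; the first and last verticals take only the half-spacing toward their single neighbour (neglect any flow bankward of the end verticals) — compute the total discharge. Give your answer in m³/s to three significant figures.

13.0 m³/s

w_2 = (2.7 − 0.0)/2 = 1.35 m; q_2 = 0.47 × 0.87 × 1.35 = 0.5520 m³/s
w_3 = (5.9 − 1.3)/2 = 2.3 m; q_3 = 0.79 × 1.46 × 2.3 = 2.653 m³/s
w_4 = (9.4 − 2.7)/2 = 3.35 m; q_4 = 0.91 × 2.04 × 3.35 = 6.219 m³/s
w_5 = (10.4 − 5.9)/2 = 2.25 m; q_5 = 0.70 × 1.56 × 2.25 = 2.457 m³/s
w_6 = (11.2 − 9.4)/2 = 0.9 m; q_6 = 0.69 × 1.15 × 0.9 = 0.7142 m³/s
w_7 = (12.5 − 10.4)/2 = 1.05 m; q_7 = 0.47 × 0.77 × 1.05 = 0.3800 m³/s
Stations 1, 8 contribute zero (depth or velocity is 0).
Q = Σ qᵢ = 12.97 m³/s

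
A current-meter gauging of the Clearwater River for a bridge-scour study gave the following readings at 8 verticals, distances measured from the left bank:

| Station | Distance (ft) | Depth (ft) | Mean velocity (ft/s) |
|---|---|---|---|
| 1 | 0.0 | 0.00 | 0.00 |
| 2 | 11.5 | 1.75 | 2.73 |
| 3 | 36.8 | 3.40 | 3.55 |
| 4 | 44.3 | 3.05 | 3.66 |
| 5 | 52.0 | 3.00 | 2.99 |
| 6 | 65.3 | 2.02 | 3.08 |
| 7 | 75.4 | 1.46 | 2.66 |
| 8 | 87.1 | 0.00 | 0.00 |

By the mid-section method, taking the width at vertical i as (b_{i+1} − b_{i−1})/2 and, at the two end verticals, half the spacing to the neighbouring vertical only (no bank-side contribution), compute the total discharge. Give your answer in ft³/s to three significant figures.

w_2 = (36.8 − 0.0)/2 = 18.4 ft; q_2 = 2.73 × 1.75 × 18.4 = 87.91 ft³/s
w_3 = (44.3 − 11.5)/2 = 16.4 ft; q_3 = 3.55 × 3.40 × 16.4 = 197.9 ft³/s
w_4 = (52.0 − 36.8)/2 = 7.6 ft; q_4 = 3.66 × 3.05 × 7.6 = 84.84 ft³/s
w_5 = (65.3 − 44.3)/2 = 10.5 ft; q_5 = 2.99 × 3.00 × 10.5 = 94.19 ft³/s
w_6 = (75.4 − 52.0)/2 = 11.7 ft; q_6 = 3.08 × 2.02 × 11.7 = 72.79 ft³/s
w_7 = (87.1 − 65.3)/2 = 10.9 ft; q_7 = 2.66 × 1.46 × 10.9 = 42.33 ft³/s
Stations 1, 8 contribute zero (depth or velocity is 0).
Q = Σ qᵢ = 580.0 ft³/s

580 ft³/s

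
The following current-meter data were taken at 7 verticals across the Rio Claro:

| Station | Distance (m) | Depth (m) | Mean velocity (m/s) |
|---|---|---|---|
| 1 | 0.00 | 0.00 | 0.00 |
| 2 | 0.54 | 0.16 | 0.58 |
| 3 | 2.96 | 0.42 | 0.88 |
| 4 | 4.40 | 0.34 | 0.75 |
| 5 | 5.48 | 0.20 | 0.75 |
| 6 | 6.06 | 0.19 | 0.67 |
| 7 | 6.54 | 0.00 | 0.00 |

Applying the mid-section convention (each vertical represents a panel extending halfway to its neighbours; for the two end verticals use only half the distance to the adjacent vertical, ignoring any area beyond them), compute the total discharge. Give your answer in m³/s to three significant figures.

1.36 m³/s

w_2 = (2.96 − 0.00)/2 = 1.48 m; q_2 = 0.58 × 0.16 × 1.48 = 0.1373 m³/s
w_3 = (4.40 − 0.54)/2 = 1.93 m; q_3 = 0.88 × 0.42 × 1.93 = 0.7133 m³/s
w_4 = (5.48 − 2.96)/2 = 1.26 m; q_4 = 0.75 × 0.34 × 1.26 = 0.3213 m³/s
w_5 = (6.06 − 4.40)/2 = 0.83 m; q_5 = 0.75 × 0.20 × 0.83 = 0.1245 m³/s
w_6 = (6.54 − 5.48)/2 = 0.53 m; q_6 = 0.67 × 0.19 × 0.53 = 0.06747 m³/s
Stations 1, 7 contribute zero (depth or velocity is 0).
Q = Σ qᵢ = 1.364 m³/s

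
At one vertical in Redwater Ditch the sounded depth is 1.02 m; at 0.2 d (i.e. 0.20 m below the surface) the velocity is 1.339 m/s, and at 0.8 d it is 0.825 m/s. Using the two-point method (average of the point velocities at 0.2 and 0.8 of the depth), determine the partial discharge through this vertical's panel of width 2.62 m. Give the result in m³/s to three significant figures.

2.89 m³/s

v̄ = (1.339 + 0.825) / 2 = 1.082 m/s
q = v̄ × d × w = 1.082 × 1.02 × 2.62 = 2.892 m³/s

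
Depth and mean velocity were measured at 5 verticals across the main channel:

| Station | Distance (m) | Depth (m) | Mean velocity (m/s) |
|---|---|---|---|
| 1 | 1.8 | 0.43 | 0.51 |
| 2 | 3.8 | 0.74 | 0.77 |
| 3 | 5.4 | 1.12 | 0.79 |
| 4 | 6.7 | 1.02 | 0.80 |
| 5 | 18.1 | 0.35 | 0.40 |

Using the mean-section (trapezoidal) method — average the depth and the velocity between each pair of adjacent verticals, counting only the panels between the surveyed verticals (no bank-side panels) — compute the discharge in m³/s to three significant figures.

7.70 m³/s

Panel 1-2: Δb = 2 m, d̄ = (0.43+0.74)/2 = 0.585, v̄ = (0.51+0.77)/2 = 0.64 → q = 2×0.585×0.64 = 0.7488 m³/s
Panel 2-3: Δb = 1.6 m, d̄ = (0.74+1.12)/2 = 0.93, v̄ = (0.77+0.79)/2 = 0.78 → q = 1.6×0.93×0.78 = 1.161 m³/s
Panel 3-4: Δb = 1.3 m, d̄ = (1.12+1.02)/2 = 1.07, v̄ = (0.79+0.80)/2 = 0.795 → q = 1.3×1.07×0.795 = 1.106 m³/s
Panel 4-5: Δb = 11.4 m, d̄ = (1.02+0.35)/2 = 0.685, v̄ = (0.80+0.40)/2 = 0.6 → q = 11.4×0.685×0.6 = 4.685 m³/s
Q = Σ q = 7.701 m³/s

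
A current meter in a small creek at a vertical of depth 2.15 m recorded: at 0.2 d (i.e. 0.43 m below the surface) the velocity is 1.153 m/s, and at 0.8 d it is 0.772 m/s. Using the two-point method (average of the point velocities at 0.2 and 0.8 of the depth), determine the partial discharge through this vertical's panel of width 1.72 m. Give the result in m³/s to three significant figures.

v̄ = (1.153 + 0.772) / 2 = 0.9625 m/s
q = v̄ × d × w = 0.9625 × 2.15 × 1.72 = 3.559 m³/s

3.56 m³/s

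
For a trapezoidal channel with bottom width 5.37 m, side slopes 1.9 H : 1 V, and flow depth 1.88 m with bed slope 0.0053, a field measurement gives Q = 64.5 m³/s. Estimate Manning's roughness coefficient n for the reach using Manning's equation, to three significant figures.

0.0220

A = (b + z·y)·y = (5.37 + 1.9×1.88)×1.88 = 16.81 m²
P = b + 2y√(1+z²) = 5.37 + 2×1.88×√(1+1.9²) = 13.44 m
R = A/P = 16.81/13.44 = 1.251 m
n = (1/Q)·A·R^(2/3)·S^(1/2) = (1/64.5) × 16.81 × 1.161 × 0.07280 = 0.02202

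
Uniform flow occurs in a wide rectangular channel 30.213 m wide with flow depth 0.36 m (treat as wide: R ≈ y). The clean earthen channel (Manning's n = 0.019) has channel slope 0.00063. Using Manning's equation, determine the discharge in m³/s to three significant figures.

A = b·y = 30.213 × 0.36 = 10.88 m²
Wide channel: R ≈ y = 0.36 m
Q = (1/n)·A·R^(2/3)·S^(1/2) = (1/0.019) × 10.88 × 0.3600^(2/3) × 0.00063^(1/2) = 7.271 m³/s

7.27 m³/s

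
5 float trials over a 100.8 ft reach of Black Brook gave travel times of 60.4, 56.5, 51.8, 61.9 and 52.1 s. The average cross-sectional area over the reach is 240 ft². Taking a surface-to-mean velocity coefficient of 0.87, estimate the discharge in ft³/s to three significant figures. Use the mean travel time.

t̄ = (60.4 + 56.5 + 51.8 + 61.9 + 52.1) / 5 = 56.54 s
v_surface = L / t̄ = 100.8 / 56.54 = 1.783 ft/s
v_mean = 0.87 × 1.783 = 1.551 ft/s
Q = A × v_mean = 240 × 1.551 = 372.3 ft³/s

372 ft³/s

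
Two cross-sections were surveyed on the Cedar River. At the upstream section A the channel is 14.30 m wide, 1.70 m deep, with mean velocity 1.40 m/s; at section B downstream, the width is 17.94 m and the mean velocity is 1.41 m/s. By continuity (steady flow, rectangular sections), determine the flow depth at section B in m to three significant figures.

Q = A₁V₁ = (14.30×1.70) × 1.40 = 34.03 m³/s
d₂ = Q/(b₂ V₂) = 34.03/(17.94×1.41) = 1.345 m

1.35 m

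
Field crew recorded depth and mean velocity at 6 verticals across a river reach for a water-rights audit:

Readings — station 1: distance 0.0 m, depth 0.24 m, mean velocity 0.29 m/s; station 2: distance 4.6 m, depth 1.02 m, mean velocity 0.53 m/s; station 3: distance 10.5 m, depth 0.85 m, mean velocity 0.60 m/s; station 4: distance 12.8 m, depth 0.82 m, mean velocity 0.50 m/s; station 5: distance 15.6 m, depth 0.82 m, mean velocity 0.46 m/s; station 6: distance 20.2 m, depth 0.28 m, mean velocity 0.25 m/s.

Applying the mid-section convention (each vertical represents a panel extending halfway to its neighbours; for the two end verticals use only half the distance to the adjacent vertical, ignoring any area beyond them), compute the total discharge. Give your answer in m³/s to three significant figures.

w_1 = (4.6 − 0.0)/2 = 2.3 m; q_1 = 0.29 × 0.24 × 2.3 = 0.1601 m³/s
w_2 = (10.5 − 0.0)/2 = 5.25 m; q_2 = 0.53 × 1.02 × 5.25 = 2.838 m³/s
w_3 = (12.8 − 4.6)/2 = 4.1 m; q_3 = 0.60 × 0.85 × 4.1 = 2.091 m³/s
w_4 = (15.6 − 10.5)/2 = 2.55 m; q_4 = 0.50 × 0.82 × 2.55 = 1.046 m³/s
w_5 = (20.2 − 12.8)/2 = 3.7 m; q_5 = 0.46 × 0.82 × 3.7 = 1.396 m³/s
w_6 = (20.2 − 15.6)/2 = 2.3 m; q_6 = 0.25 × 0.28 × 2.3 = 0.1610 m³/s
Q = Σ qᵢ = 7.691 m³/s

7.69 m³/s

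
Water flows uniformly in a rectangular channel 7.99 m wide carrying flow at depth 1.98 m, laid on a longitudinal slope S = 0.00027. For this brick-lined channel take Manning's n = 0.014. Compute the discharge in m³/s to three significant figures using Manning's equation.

A = b·y = 7.99 × 1.98 = 15.82 m²
P = b + 2y = 7.99 + 2×1.98 = 11.95 m
R = A/P = 15.82/11.95 = 1.324 m
Q = (1/n)·A·R^(2/3)·S^(1/2) = (1/0.014) × 15.82 × 1.324^(2/3) × 0.00027^(1/2) = 22.39 m³/s

22.4 m³/s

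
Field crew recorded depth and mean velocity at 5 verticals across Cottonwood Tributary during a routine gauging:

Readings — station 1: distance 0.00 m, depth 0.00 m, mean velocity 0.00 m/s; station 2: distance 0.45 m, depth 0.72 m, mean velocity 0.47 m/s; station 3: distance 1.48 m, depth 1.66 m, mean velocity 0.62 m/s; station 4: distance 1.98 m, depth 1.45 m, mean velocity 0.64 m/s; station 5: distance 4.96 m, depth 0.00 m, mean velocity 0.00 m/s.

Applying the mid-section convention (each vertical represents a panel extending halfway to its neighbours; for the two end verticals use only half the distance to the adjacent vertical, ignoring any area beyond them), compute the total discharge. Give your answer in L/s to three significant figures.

2650 L/s

w_2 = (1.48 − 0.00)/2 = 0.74 m; q_2 = 0.47 × 0.72 × 0.74 = 0.2504 m³/s
w_3 = (1.98 − 0.45)/2 = 0.765 m; q_3 = 0.62 × 1.66 × 0.765 = 0.7873 m³/s
w_4 = (4.96 − 1.48)/2 = 1.74 m; q_4 = 0.64 × 1.45 × 1.74 = 1.615 m³/s
Stations 1, 5 contribute zero (depth or velocity is 0).
Q = Σ qᵢ = 2.652 m³/s
= 2.652 × 1000 = 2652 L/s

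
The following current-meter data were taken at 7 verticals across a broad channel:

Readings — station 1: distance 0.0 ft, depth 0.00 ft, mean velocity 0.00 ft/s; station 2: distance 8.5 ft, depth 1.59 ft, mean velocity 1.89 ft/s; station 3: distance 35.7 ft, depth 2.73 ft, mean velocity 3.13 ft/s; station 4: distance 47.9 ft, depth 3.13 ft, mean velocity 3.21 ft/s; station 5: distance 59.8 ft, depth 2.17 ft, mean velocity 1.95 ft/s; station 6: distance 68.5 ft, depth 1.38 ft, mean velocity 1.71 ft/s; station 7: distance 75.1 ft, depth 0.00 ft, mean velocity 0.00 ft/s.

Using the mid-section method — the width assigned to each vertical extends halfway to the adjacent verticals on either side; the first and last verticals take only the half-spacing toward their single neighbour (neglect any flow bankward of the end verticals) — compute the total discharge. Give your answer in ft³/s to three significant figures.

405 ft³/s

w_2 = (35.7 − 0.0)/2 = 17.85 ft; q_2 = 1.89 × 1.59 × 17.85 = 53.64 ft³/s
w_3 = (47.9 − 8.5)/2 = 19.7 ft; q_3 = 3.13 × 2.73 × 19.7 = 168.3 ft³/s
w_4 = (59.8 − 35.7)/2 = 12.05 ft; q_4 = 3.21 × 3.13 × 12.05 = 121.1 ft³/s
w_5 = (68.5 − 47.9)/2 = 10.3 ft; q_5 = 1.95 × 2.17 × 10.3 = 43.58 ft³/s
w_6 = (75.1 − 59.8)/2 = 7.65 ft; q_6 = 1.71 × 1.38 × 7.65 = 18.05 ft³/s
Stations 1, 7 contribute zero (depth or velocity is 0).
Q = Σ qᵢ = 404.7 ft³/s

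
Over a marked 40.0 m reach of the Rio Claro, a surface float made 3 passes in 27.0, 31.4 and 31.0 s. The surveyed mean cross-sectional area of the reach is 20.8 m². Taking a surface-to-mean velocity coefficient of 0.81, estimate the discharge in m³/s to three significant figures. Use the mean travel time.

22.6 m³/s

t̄ = (27.0 + 31.4 + 31.0) / 3 = 29.8 s
v_surface = L / t̄ = 40.0 / 29.8 = 1.342 m/s
v_mean = 0.81 × 1.342 = 1.087 m/s
Q = A × v_mean = 20.8 × 1.087 = 22.61 m³/s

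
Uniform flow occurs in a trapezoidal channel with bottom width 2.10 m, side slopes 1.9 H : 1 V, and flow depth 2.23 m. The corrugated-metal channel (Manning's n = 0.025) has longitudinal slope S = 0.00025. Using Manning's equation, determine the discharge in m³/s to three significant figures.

10.2 m³/s

A = (b + z·y)·y = (2.10 + 1.9×2.23)×2.23 = 14.13 m²
P = b + 2y√(1+z²) = 2.10 + 2×2.23×√(1+1.9²) = 11.68 m
R = A/P = 14.13/11.68 = 1.210 m
Q = (1/n)·A·R^(2/3)·S^(1/2) = (1/0.025) × 14.13 × 1.210^(2/3) × 0.00025^(1/2) = 10.15 m³/s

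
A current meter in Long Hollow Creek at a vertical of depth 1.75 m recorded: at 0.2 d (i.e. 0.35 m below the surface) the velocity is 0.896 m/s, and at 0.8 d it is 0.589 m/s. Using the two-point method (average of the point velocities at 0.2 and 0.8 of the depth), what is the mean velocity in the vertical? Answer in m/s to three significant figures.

v̄ = (0.896 + 0.589) / 2 = 0.7425 m/s

0.743 m/s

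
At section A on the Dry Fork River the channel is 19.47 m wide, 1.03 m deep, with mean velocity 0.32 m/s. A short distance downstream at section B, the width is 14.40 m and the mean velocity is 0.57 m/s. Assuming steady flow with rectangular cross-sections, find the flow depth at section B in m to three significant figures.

0.782 m

Q = A₁V₁ = (19.47×1.03) × 0.32 = 6.417 m³/s
d₂ = Q/(b₂ V₂) = 6.417/(14.40×0.57) = 0.7818 m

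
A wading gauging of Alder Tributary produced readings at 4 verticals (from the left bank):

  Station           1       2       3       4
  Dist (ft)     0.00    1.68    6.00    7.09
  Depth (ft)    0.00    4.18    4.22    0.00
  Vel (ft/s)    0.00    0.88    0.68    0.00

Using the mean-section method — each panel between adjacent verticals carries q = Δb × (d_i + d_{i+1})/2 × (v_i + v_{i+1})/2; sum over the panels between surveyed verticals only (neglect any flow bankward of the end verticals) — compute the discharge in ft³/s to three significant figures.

Panel 1-2: Δb = 1.68 ft, d̄ = (0.00+4.18)/2 = 2.09, v̄ = (0.00+0.88)/2 = 0.44 → q = 1.68×2.09×0.44 = 1.545 ft³/s
Panel 2-3: Δb = 4.32 ft, d̄ = (4.18+4.22)/2 = 4.2, v̄ = (0.88+0.68)/2 = 0.78 → q = 4.32×4.2×0.78 = 14.15 ft³/s
Panel 3-4: Δb = 1.09 ft, d̄ = (4.22+0.00)/2 = 2.11, v̄ = (0.68+0.00)/2 = 0.34 → q = 1.09×2.11×0.34 = 0.7820 ft³/s
Q = Σ q = 16.48 ft³/s

16.5 ft³/s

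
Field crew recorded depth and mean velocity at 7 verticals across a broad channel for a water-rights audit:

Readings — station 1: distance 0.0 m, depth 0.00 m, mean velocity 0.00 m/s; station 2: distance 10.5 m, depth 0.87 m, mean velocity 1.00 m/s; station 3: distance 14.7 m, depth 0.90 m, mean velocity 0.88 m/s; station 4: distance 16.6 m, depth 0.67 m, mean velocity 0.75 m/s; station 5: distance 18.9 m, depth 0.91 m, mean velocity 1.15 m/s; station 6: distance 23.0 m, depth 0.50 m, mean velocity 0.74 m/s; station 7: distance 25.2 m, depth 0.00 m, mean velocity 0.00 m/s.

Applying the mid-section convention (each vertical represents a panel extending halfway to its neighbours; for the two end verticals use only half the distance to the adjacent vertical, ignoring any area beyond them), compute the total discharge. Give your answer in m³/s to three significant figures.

w_2 = (14.7 − 0.0)/2 = 7.35 m; q_2 = 1.00 × 0.87 × 7.35 = 6.395 m³/s
w_3 = (16.6 − 10.5)/2 = 3.05 m; q_3 = 0.88 × 0.90 × 3.05 = 2.416 m³/s
w_4 = (18.9 − 14.7)/2 = 2.1 m; q_4 = 0.75 × 0.67 × 2.1 = 1.055 m³/s
w_5 = (23.0 − 16.6)/2 = 3.2 m; q_5 = 1.15 × 0.91 × 3.2 = 3.349 m³/s
w_6 = (25.2 − 18.9)/2 = 3.15 m; q_6 = 0.74 × 0.50 × 3.15 = 1.166 m³/s
Stations 1, 7 contribute zero (depth or velocity is 0).
Q = Σ qᵢ = 14.38 m³/s

14.4 m³/s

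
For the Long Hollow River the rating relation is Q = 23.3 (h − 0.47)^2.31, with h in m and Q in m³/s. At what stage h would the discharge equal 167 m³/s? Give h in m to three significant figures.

2.82 m

h − h₀ = (Q/C)^(1/b) = (167/23.3)^(1/2.31) = 2.346 m
h = 0.47 + 2.346 = 2.816 m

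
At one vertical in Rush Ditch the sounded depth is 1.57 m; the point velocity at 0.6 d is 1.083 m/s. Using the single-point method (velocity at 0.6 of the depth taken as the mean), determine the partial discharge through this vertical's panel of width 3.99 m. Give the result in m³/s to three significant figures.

v̄ = v₀.₆ = 1.083 m/s
q = v̄ × d × w = 1.083 × 1.57 × 3.99 = 6.784 m³/s

6.78 m³/s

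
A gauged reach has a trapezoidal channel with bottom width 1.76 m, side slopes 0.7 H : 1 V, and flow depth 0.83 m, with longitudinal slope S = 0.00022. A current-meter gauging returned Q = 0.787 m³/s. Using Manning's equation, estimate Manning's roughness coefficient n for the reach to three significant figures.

A = (b + z·y)·y = (1.76 + 0.7×0.83)×0.83 = 1.943 m²
P = b + 2y√(1+z²) = 1.76 + 2×0.83×√(1+0.7²) = 3.786 m
R = A/P = 1.943/3.786 = 0.5132 m
n = (1/Q)·A·R^(2/3)·S^(1/2) = (1/0.787) × 1.943 × 0.6410 × 0.01483 = 0.02347

0.0235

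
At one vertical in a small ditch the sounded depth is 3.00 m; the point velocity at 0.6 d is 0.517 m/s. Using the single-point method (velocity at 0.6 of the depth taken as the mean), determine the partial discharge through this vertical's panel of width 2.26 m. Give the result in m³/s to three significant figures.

3.51 m³/s

v̄ = v₀.₆ = 0.517 m/s
q = v̄ × d × w = 0.5170 × 3.00 × 2.26 = 3.505 m³/s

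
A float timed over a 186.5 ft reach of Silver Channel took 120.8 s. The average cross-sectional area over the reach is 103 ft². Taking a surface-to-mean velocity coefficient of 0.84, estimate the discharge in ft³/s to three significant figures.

v_surface = L / t̄ = 186.5 / 120.8 = 1.544 ft/s
v_mean = 0.84 × 1.544 = 1.297 ft/s
Q = A × v_mean = 103 × 1.297 = 133.6 ft³/s

134 ft³/s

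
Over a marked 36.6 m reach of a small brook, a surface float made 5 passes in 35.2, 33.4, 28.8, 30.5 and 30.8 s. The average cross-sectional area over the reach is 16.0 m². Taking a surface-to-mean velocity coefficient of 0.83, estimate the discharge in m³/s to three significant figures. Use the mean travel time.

15.3 m³/s

t̄ = (35.2 + 33.4 + 28.8 + 30.5 + 30.8) / 5 = 31.74 s
v_surface = L / t̄ = 36.6 / 31.74 = 1.153 m/s
v_mean = 0.83 × 1.153 = 0.9571 m/s
Q = A × v_mean = 16.0 × 0.9571 = 15.31 m³/s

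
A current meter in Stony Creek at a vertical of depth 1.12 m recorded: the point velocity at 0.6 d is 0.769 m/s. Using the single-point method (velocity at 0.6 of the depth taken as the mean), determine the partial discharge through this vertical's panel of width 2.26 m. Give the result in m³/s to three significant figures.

v̄ = v₀.₆ = 0.769 m/s
q = v̄ × d × w = 0.7690 × 1.12 × 2.26 = 1.946 m³/s

1.95 m³/s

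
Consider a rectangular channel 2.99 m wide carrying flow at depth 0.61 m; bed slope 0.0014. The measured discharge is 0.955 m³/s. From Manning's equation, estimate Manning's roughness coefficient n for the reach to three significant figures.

A = b·y = 2.99 × 0.61 = 1.824 m²
P = b + 2y = 2.99 + 2×0.61 = 4.210 m
R = A/P = 1.824/4.210 = 0.4332 m
n = (1/Q)·A·R^(2/3)·S^(1/2) = (1/0.955) × 1.824 × 0.5725 × 0.03742 = 0.04091

0.0409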